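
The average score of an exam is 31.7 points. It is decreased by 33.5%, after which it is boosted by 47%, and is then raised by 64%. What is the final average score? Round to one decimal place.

Apply the 33.5% decrease: 31.7 × 0.665 = 21.0805.
After the 47% increase: 21.0805 × 1.47 = 30.988335.
64% increase: 30.988335 × 1.64 = 50.8208694 ≈ 50.8.

50.8 points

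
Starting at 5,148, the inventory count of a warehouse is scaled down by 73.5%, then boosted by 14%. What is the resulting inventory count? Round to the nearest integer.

Each change multiplies by a factor: 0.265 × 1.14 = 0.3021.
5,148 × 0.3021 = 1555.2108 ≈ 1,555.

1,555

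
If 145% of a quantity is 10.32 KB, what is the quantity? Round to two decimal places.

10.32 KB ÷ 1.45 ≈ 7.12 KB.

7.12 KB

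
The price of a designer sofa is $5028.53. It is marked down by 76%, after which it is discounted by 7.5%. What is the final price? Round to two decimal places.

Each change multiplies by a factor: 0.24 × 0.925 = 0.222.
$5028.53 × 0.222 = $1116.33366 ≈ $1116.33.

$1116.33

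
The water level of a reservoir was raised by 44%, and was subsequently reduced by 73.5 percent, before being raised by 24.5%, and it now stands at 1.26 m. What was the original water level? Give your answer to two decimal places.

2.65 m

Undoing the 24.5% increase: 1.26 ÷ 1.245 ≈ 1.012048.
Undoing the 73.5% decrease: 1.012048 ÷ 0.265 ≈ 3.819049.
Undoing the 44% increase: 3.819049 ÷ 1.44 ≈ 2.65 m.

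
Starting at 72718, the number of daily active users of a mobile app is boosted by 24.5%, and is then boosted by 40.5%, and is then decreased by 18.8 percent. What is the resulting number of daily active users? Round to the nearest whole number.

Each change multiplies by a factor: 1.245 × 1.405 × 0.812 = 1.4203707.
72718 × 1.4203707 = 103286.5165626 ≈ 103287.

103287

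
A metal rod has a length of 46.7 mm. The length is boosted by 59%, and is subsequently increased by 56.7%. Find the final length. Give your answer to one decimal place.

Each change multiplies by a factor: 1.59 × 1.567 = 2.49153.
46.7 × 2.49153 = 116.354451 ≈ 116.4.

116.4 mm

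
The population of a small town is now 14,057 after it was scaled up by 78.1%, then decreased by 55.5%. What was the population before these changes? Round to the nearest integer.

17,737

The overall multiplier applied was 1.781 × 0.445 = 0.792545.
So the original population was 14,057 ÷ 0.792545 ≈ 17,737.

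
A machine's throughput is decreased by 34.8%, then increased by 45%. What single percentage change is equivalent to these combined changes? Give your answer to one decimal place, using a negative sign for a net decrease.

A 34.8% decrease multiplies by 0.652.
Then a 45% increase: 0.652 × 1.45 = 0.9454.
Overall factor 0.9454, i.e. -5.5%.

-5.5%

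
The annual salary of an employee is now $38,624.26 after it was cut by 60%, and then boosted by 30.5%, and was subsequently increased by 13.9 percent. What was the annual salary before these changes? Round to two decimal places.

$64,962.98

Undoing the 13.9% increase: $38,624.26 ÷ 1.139 ≈ $33910.676032.
Undoing the 30.5% increase: $33910.676032 ÷ 1.305 ≈ $25985.192362.
Undoing the 60% decrease: $25985.192362 ÷ 0.4 ≈ $64,962.98.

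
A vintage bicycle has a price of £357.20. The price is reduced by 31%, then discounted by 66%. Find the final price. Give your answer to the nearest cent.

After the 31% decrease: £357.20 × 0.69 = £246.468.
Apply the 66% decrease: £246.468 × 0.34 = £83.79912 ≈ £83.80.

£83.80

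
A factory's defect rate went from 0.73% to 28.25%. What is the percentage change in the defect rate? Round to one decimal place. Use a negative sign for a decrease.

3769.9%

The change is 28.25 − 0.73 = 27.52 percentage points.
Relative to the original 0.73%, that is 27.52 ÷ 0.73 ≈ 3769.9%.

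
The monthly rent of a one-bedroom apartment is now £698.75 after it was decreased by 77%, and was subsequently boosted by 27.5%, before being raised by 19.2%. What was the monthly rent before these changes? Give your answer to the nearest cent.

Undoing the 19.2% increase: £698.75 ÷ 1.192 ≈ £586.199664.
Undoing the 27.5% increase: £586.199664 ÷ 1.275 ≈ £459.764442.
Undoing the 77% decrease: £459.764442 ÷ 0.23 ≈ £1998.98.

£1998.98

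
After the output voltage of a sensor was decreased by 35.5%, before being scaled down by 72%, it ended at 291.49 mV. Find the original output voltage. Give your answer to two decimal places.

1614.01 mV

Undoing the 72% decrease: 291.49 ÷ 0.28 ≈ 1041.035714.
Undoing the 35.5% decrease: 1041.035714 ÷ 0.645 ≈ 1614.01 mV.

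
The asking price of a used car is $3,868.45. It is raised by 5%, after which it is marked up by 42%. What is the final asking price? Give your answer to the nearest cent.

Each change multiplies by a factor: 1.05 × 1.42 = 1.491.
$3,868.45 × 1.491 = $5767.85895 ≈ $5,767.86.

$5,767.86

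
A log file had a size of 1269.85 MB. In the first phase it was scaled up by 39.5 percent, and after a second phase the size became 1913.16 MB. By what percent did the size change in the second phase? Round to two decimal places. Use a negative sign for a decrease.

After the first phase: 1269.85 × 1.395 = 1771.44075.
Second-phase multiplier: 1913.16 ÷ 1771.44075 ≈ 1.080002.
That is a change of 8.00%.

8.00%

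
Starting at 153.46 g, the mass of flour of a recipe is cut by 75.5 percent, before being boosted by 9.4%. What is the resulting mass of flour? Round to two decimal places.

41.13 g

Each change multiplies by a factor: 0.245 × 1.094 = 0.26803.
153.46 × 0.26803 = 41.1318838 ≈ 41.13.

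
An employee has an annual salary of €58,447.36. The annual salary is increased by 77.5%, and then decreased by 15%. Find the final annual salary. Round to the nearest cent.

Each change multiplies by a factor: 1.775 × 0.85 = 1.50875.
€58,447.36 × 1.50875 = €88182.4544 ≈ €88,182.45.

€88,182.45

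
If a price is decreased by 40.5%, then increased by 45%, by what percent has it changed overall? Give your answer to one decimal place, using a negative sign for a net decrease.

A 40.5% decrease multiplies by 0.595.
Then a 45% increase: 0.595 × 1.45 = 0.86275.
Overall factor 0.86275, i.e. -13.7%.

-13.7%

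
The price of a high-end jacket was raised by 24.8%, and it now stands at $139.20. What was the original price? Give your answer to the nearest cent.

$111.54

The overall multiplier applied was 1.248.
So the original price was $139.20 ÷ 1.248 ≈ $111.54.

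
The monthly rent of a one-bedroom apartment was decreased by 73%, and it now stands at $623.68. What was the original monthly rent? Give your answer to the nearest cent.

$2309.93

The overall multiplier applied was 0.27.
So the original monthly rent was $623.68 ÷ 0.27 ≈ $2309.93.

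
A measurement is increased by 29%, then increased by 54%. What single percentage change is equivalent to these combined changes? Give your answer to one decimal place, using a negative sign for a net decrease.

A 29% increase multiplies by 1.29.
Then a 54% increase: 1.29 × 1.54 = 1.9866.
Overall factor 1.9866, i.e. 98.7%.

98.7%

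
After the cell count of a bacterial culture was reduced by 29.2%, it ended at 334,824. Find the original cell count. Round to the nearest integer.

The overall multiplier applied was 0.708.
So the original cell count was 334,824 ÷ 0.708 ≈ 472,915.

472,915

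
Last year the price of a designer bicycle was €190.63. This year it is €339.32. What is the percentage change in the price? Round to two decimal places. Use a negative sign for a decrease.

78.00%

Change: €339.32 − €190.63 = €148.69.
Relative to the original: €148.69 ÷ €190.63 ≈ 78.00%.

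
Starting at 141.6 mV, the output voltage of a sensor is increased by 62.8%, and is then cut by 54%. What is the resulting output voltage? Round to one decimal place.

After the 62.8% increase: 141.6 × 1.628 = 230.5248.
After the 54% decrease: 230.5248 × 0.46 = 106.041408 ≈ 106.0.

106.0 mV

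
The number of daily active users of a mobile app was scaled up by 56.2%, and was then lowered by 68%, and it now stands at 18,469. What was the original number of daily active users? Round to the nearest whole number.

36,950

Undoing the 68% decrease: 18,469 ÷ 0.32 = 57715.625.
Undoing the 56.2% increase: 57715.625 ÷ 1.562 ≈ 36,950.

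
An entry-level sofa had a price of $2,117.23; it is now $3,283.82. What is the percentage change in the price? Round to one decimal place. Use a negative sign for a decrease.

55.1%

Change: $3,283.82 − $2,117.23 = $1,166.59.
Relative to the original: $1,166.59 ÷ $2,117.23 ≈ 55.1%.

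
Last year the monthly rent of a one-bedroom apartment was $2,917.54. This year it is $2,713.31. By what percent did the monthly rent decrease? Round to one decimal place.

Change: $2,713.31 − $2,917.54 = -$204.23.
Relative to the original: -$204.23 ÷ $2,917.54 ≈ -7.0%.
So the monthly rent decreased by 7.0%.

7.0%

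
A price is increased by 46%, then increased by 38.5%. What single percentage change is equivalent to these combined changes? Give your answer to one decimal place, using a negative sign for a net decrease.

102.2%

The combined multiplier is 1.46 × 1.385 = 2.0221.
That corresponds to an increase of 102.2%.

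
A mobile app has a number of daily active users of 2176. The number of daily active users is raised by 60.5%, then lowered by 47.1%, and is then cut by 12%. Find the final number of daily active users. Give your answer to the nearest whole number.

1626

60.5% increase: 2176 × 1.605 = 3492.48.
47.1% decrease: 3492.48 × 0.529 = 1847.52192.
12% decrease: 1847.52192 × 0.88 = 1625.8192896 ≈ 1626.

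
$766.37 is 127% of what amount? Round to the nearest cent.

$766.37 ÷ 1.27 ≈ $603.44.

$603.44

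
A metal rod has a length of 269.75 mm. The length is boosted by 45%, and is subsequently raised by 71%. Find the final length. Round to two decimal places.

668.85 mm

Apply the 45% increase: 269.75 × 1.45 = 391.1375.
71% increase: 391.1375 × 1.71 = 668.845125 ≈ 668.85.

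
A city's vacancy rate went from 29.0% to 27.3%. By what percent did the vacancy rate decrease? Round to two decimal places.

The change is 27.3 − 29.0 = -1.7 percentage points.
Relative to the original 29.0%, that is -1.7 ÷ 29.0 ≈ -5.86%.
So the vacancy rate fell by 5.86%.

5.86%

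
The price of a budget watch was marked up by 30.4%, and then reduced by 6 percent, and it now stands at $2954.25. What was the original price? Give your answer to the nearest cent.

Undoing the 6% decrease: $2954.25 ÷ 0.94 ≈ $3142.819149.
Undoing the 30.4% increase: $3142.819149 ÷ 1.304 ≈ $2410.14.

$2410.14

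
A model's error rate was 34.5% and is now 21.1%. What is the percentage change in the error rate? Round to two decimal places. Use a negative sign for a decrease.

-38.84%

The change is 21.1 − 34.5 = -13.4 percentage points.
Relative to the original 34.5%, that is -13.4 ÷ 34.5 ≈ -38.84%.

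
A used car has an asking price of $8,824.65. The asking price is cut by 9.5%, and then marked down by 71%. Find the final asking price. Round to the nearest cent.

$2,316.03

Apply the 9.5% decrease: $8,824.65 × 0.905 = $7986.30825.
71% decrease: $7986.30825 × 0.29 = $2316.0293925 ≈ $2,316.03.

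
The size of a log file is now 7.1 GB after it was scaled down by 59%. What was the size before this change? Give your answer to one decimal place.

17.3 GB

The overall multiplier applied was 0.41.
So the original size was 7.1 ÷ 0.41 ≈ 17.3 GB.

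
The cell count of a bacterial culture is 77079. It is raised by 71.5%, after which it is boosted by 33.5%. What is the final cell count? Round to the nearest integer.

176474

71.5% increase: 77079 × 1.715 = 132190.485.
After the 33.5% increase: 132190.485 × 1.335 = 176474.297475 ≈ 176474.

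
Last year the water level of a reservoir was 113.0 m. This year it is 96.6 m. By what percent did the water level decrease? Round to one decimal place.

14.5%

Change: 96.6 − 113.0 = -16.4.
Relative to the original: -16.4 ÷ 113.0 ≈ -14.5%.
So the water level decreased by 14.5%.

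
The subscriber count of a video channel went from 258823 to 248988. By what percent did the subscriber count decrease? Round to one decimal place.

3.8%

Change: 248988 − 258823 = -9835.
Relative to the original: -9835 ÷ 258823 ≈ -3.8%.
So the subscriber count decreased by 3.8%.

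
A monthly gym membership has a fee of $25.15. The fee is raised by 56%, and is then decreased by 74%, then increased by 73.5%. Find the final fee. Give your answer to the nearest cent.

$17.70

56% increase: $25.15 × 1.56 = $39.234.
After the 74% decrease: $39.234 × 0.26 = $10.20084.
73.5% increase: $10.20084 × 1.735 = $17.6984574 ≈ $17.70.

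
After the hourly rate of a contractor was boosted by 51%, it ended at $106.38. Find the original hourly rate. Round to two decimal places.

$70.45

The overall multiplier applied was 1.51.
So the original hourly rate was $106.38 ÷ 1.51 ≈ $70.45.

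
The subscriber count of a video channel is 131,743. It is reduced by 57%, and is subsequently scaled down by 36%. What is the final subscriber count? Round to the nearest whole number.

Each change multiplies by a factor: 0.43 × 0.64 = 0.2752.
131,743 × 0.2752 = 36255.6736 ≈ 36,256.

36,256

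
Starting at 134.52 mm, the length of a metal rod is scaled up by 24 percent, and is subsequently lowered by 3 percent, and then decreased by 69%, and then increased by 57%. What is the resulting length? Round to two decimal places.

Apply the 24% increase: 134.52 × 1.24 = 166.8048.
Apply the 3% decrease: 166.8048 × 0.97 = 161.800656.
69% decrease: 161.800656 × 0.31 = 50.15820336.
57% increase: 50.15820336 × 1.57 = 78.7483792752 ≈ 78.75.

78.75 mm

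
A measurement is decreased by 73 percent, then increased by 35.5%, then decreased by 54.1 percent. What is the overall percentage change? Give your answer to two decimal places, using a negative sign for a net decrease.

-83.21%

A 73% decrease multiplies by 0.27.
Then a 35.5% increase: 0.27 × 1.355 = 0.36585.
Then a 54.1% decrease: 0.36585 × 0.459 = 0.16792515.
Overall factor 0.16792515, i.e. -83.21%.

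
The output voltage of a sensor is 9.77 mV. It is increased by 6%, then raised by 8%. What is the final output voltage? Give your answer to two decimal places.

11.18 mV

After the 6% increase: 9.77 × 1.06 = 10.3562.
After the 8% increase: 10.3562 × 1.08 = 11.184696 ≈ 11.18.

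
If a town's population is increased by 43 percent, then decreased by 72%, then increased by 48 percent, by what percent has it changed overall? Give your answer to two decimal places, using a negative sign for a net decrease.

-40.74%

The combined multiplier is 1.43 × 0.28 × 1.48 = 0.592592.
That corresponds to a decrease of 40.74%.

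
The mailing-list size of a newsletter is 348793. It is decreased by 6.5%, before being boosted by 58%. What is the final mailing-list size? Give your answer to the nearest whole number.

515272

Each change multiplies by a factor: 0.935 × 1.58 = 1.4773.
348793 × 1.4773 = 515271.8989 ≈ 515272.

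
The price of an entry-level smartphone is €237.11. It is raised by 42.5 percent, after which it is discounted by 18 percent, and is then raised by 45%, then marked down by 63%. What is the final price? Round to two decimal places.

€148.64

After the 42.5% increase: €237.11 × 1.425 = €337.88175.
After the 18% decrease: €337.88175 × 0.82 = €277.063035.
After the 45% increase: €277.063035 × 1.45 = €401.74140075.
Apply the 63% decrease: €401.74140075 × 0.37 = €148.6443182775 ≈ €148.64.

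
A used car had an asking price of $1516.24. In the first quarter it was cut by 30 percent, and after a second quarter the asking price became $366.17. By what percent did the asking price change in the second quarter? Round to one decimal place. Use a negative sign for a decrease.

After the first quarter: $1516.24 × 0.7 = $1061.368.
Second-quarter multiplier: $366.17 ÷ $1061.368 ≈ 0.345.
That is a change of -65.5%.

-65.5%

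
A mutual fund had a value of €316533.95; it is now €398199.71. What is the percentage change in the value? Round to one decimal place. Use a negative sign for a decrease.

25.8%

Change: €398199.71 − €316533.95 = €81665.76.
Relative to the original: €81665.76 ÷ €316533.95 ≈ 25.8%.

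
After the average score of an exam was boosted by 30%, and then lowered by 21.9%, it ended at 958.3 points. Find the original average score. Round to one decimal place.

943.9 points

Undoing the 21.9% decrease: 958.3 ÷ 0.781 ≈ 1227.016645.
Undoing the 30% increase: 1227.016645 ÷ 1.3 ≈ 943.9 points.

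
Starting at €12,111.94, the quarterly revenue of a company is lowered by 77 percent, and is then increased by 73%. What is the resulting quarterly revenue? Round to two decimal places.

Apply the 77% decrease: €12,111.94 × 0.23 = €2785.7462.
After the 73% increase: €2785.7462 × 1.73 = €4819.340926 ≈ €4,819.34.

€4,819.34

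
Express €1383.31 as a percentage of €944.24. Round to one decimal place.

146.5%

€1383.31 ÷ €944.24 ≈ 146.5%.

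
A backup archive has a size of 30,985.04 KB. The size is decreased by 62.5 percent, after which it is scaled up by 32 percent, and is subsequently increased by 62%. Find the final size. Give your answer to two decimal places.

62.5% decrease: 30,985.04 × 0.375 = 11619.39.
After the 32% increase: 11619.39 × 1.32 = 15337.5948.
After the 62% increase: 15337.5948 × 1.62 = 24846.903576 ≈ 24,846.90.

24,846.90 KB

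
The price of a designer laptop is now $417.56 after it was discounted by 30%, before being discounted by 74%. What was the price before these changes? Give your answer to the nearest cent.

Undoing the 74% decrease: $417.56 ÷ 0.26 = $1606.
Undoing the 30% decrease: $1606 ÷ 0.7 ≈ $2,294.29.

$2,294.29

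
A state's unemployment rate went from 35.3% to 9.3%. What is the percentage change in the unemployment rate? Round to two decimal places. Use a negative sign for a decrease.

-73.65%

The change is 9.3 − 35.3 = -26.0 percentage points.
Relative to the original 35.3%, that is -26.0 ÷ 35.3 ≈ -73.65%.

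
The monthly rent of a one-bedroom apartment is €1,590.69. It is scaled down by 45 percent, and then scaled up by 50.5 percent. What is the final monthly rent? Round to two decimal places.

45% decrease: €1,590.69 × 0.55 = €874.8795.
50.5% increase: €874.8795 × 1.505 = €1316.6936475 ≈ €1,316.69.

€1,316.69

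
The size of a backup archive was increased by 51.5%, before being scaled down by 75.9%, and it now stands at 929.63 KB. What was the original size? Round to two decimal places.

2546.13 KB

Undoing the 75.9% decrease: 929.63 ÷ 0.241 ≈ 3857.385892.
Undoing the 51.5% increase: 3857.385892 ÷ 1.515 ≈ 2546.13 KB.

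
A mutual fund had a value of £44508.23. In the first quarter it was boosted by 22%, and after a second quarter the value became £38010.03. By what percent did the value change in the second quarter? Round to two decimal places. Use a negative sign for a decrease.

-30.00%

After the first quarter: £44508.23 × 1.22 = £54300.0406.
Second-quarter multiplier: £38010.03 ÷ £54300.0406 ≈ 0.7.
That is a change of -30.00%.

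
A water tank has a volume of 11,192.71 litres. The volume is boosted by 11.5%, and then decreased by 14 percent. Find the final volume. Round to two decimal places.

10,732.69 litres

Each change multiplies by a factor: 1.115 × 0.86 = 0.9589.
11,192.71 × 0.9589 = 10732.689619 ≈ 10,732.69.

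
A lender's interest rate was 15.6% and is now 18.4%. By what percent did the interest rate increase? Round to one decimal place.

17.9%

The change is 18.4 − 15.6 = 2.8 percentage points.
Relative to the original 15.6%, that is 2.8 ÷ 15.6 ≈ 17.9%.
So the interest rate rose by 17.9%.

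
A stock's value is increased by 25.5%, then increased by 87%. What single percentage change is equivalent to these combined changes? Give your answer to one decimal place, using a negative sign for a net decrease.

The combined multiplier is 1.255 × 1.87 = 2.34685.
That corresponds to an increase of 134.7%.

134.7%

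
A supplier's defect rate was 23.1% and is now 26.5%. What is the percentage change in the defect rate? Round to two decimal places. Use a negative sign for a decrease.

The change is 26.5 − 23.1 = 3.4 percentage points.
Relative to the original 23.1%, that is 3.4 ÷ 23.1 ≈ 14.72%.

14.72%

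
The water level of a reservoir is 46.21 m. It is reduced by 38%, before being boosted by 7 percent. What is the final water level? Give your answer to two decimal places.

30.66 m

Each change multiplies by a factor: 0.62 × 1.07 = 0.6634.
46.21 × 0.6634 = 30.655714 ≈ 30.66.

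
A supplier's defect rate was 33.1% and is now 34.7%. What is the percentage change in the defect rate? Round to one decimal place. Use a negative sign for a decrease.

4.8%

The change is 34.7 − 33.1 = 1.6 percentage points.
Relative to the original 33.1%, that is 1.6 ÷ 33.1 ≈ 4.8%.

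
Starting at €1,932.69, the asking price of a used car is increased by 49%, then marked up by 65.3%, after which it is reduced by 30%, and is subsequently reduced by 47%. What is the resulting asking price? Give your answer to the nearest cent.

€1,766.02

After the 49% increase: €1,932.69 × 1.49 = €2879.7081.
Apply the 65.3% increase: €2879.7081 × 1.653 = €4760.1574893.
30% decrease: €4760.1574893 × 0.7 = €3332.11024251.
Apply the 47% decrease: €3332.11024251 × 0.53 = €1766.0184285303 ≈ €1,766.02.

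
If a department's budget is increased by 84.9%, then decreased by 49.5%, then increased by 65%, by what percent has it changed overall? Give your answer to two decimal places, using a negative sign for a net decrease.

54.07%

The combined multiplier is 1.849 × 0.505 × 1.65 = 1.54067925.
That corresponds to an increase of 54.07%.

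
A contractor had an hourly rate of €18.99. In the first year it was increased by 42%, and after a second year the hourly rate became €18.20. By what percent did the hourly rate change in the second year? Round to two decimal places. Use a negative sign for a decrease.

After the first year: €18.99 × 1.42 = €26.9658.
Second-year multiplier: €18.20 ÷ €26.9658 ≈ 0.674929.
That is a change of -32.51%.

-32.51%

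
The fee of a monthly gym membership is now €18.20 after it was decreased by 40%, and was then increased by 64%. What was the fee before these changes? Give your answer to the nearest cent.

Undoing the 64% increase: €18.20 ÷ 1.64 ≈ €11.097561.
Undoing the 40% decrease: €11.097561 ÷ 0.6 ≈ €18.50.

€18.50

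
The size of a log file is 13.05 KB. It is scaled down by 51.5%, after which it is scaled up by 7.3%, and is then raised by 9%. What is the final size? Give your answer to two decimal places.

Apply the 51.5% decrease: 13.05 × 0.485 = 6.32925.
After the 7.3% increase: 6.32925 × 1.073 = 6.79128525.
Apply the 9% increase: 6.79128525 × 1.09 = 7.4025009225 ≈ 7.40.

7.40 KB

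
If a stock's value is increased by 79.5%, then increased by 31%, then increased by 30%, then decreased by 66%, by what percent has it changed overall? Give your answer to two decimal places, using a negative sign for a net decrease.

A 79.5% increase multiplies by 1.795.
Then a 31% increase: 1.795 × 1.31 = 2.35145.
Then a 30% increase: 2.35145 × 1.3 = 3.056885.
Then a 66% decrease: 3.056885 × 0.34 = 1.0393409.
Overall factor 1.0393409, i.e. 3.93%.

3.93%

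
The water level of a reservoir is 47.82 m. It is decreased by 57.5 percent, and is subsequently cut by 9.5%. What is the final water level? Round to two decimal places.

18.39 m

Each change multiplies by a factor: 0.425 × 0.905 = 0.384625.
47.82 × 0.384625 = 18.3927675 ≈ 18.39.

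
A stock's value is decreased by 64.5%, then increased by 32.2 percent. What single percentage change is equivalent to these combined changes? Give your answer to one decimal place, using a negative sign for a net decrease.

-53.1%

A 64.5% decrease multiplies by 0.355.
Then a 32.2% increase: 0.355 × 1.322 = 0.46931.
Overall factor 0.46931, i.e. -53.1%.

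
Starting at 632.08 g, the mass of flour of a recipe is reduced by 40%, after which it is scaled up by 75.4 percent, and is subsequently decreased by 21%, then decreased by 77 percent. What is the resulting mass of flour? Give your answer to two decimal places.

120.87 g

After the 40% decrease: 632.08 × 0.6 = 379.248.
After the 75.4% increase: 379.248 × 1.754 = 665.200992.
Apply the 21% decrease: 665.200992 × 0.79 = 525.50878368.
Apply the 77% decrease: 525.50878368 × 0.23 = 120.8670202464 ≈ 120.87.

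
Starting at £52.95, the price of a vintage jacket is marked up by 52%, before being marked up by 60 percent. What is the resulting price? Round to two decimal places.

£128.77

52% increase: £52.95 × 1.52 = £80.484.
Apply the 60% increase: £80.484 × 1.6 = £128.7744 ≈ £128.77.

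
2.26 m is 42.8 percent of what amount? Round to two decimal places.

5.28 m

2.26 m ÷ 0.428 ≈ 5.28 m.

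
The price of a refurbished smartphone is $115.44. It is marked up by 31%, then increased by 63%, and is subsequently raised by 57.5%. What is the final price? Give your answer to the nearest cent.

Each change multiplies by a factor: 1.31 × 1.63 × 1.575 = 3.3630975.
$115.44 × 3.3630975 = $388.2359754 ≈ $388.24.

$388.24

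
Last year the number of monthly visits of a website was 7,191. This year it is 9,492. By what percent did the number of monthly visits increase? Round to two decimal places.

32.00%

Change: 9,492 − 7,191 = 2,301.
Relative to the original: 2,301 ÷ 7,191 ≈ 32.00%.
So the number of monthly visits increased by 32.00%.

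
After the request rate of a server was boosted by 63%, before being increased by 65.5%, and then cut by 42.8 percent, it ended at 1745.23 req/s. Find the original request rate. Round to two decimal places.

1131.02 req/s

The overall multiplier applied was 1.63 × 1.655 × 0.572 = 1.5430558.
So the original request rate was 1745.23 ÷ 1.5430558 ≈ 1131.02 req/s.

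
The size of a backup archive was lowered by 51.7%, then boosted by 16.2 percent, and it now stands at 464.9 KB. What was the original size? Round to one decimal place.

828.3 KB

The overall multiplier applied was 0.483 × 1.162 = 0.561246.
So the original size was 464.9 ÷ 0.561246 ≈ 828.3 KB.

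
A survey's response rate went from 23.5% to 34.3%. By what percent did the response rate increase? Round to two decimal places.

45.96%

The change is 34.3 − 23.5 = 10.8 percentage points.
Relative to the original 23.5%, that is 10.8 ÷ 23.5 ≈ 45.96%.
So the response rate rose by 45.96%.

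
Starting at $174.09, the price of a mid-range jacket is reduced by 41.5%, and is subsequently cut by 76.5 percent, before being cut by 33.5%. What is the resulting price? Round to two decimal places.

$15.92

After the 41.5% decrease: $174.09 × 0.585 = $101.84265.
Apply the 76.5% decrease: $101.84265 × 0.235 = $23.93302275.
Apply the 33.5% decrease: $23.93302275 × 0.665 = $15.91546012875 ≈ $15.92.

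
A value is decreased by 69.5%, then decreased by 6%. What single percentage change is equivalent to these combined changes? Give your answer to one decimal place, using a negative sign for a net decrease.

-71.3%

The combined multiplier is 0.305 × 0.94 = 0.2867.
That corresponds to a decrease of 71.3%.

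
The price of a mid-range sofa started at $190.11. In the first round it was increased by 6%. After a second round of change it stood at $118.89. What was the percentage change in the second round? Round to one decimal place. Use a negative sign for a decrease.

After the first round: $190.11 × 1.06 = $201.5166.
Second-round multiplier: $118.89 ÷ $201.5166 ≈ 0.58998.
That is a change of -41.0%.

-41.0%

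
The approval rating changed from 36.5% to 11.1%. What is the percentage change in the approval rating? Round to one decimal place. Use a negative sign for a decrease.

-69.6%

The change is 11.1 − 36.5 = -25.4 percentage points.
Relative to the original 36.5%, that is -25.4 ÷ 36.5 ≈ -69.6%.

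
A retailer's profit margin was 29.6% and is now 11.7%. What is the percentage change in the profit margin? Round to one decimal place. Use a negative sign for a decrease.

The change is 11.7 − 29.6 = -17.9 percentage points.
Relative to the original 29.6%, that is -17.9 ÷ 29.6 ≈ -60.5%.

-60.5%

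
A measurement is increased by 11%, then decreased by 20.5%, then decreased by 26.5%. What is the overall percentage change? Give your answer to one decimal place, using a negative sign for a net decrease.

-35.1%

The combined multiplier is 1.11 × 0.795 × 0.735 = 0.64860075.
That corresponds to a decrease of 35.1%.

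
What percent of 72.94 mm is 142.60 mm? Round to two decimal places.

142.60 mm ÷ 72.94 mm ≈ 195.50%.

195.50%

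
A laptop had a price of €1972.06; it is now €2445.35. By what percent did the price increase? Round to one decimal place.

24.0%

Change: €2445.35 − €1972.06 = €473.29.
Relative to the original: €473.29 ÷ €1972.06 ≈ 24.0%.
So the price increased by 24.0%.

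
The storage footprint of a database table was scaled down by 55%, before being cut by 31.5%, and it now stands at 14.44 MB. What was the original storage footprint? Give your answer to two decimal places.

Undoing the 31.5% decrease: 14.44 ÷ 0.685 ≈ 21.080292.
Undoing the 55% decrease: 21.080292 ÷ 0.45 ≈ 46.85 MB.

46.85 MB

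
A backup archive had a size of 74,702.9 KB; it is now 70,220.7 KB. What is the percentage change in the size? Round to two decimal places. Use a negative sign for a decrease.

Change: 70,220.7 − 74,702.9 = -4,482.2.
Relative to the original: -4,482.2 ÷ 74,702.9 ≈ -6.00%.

-6.00%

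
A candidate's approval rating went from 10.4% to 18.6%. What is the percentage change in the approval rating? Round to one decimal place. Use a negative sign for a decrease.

The change is 18.6 − 10.4 = 8.2 percentage points.
Relative to the original 10.4%, that is 8.2 ÷ 10.4 ≈ 78.8%.

78.8%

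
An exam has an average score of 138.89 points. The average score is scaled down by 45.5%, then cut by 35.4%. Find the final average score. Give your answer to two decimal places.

48.90 points

Each change multiplies by a factor: 0.545 × 0.646 = 0.35207.
138.89 × 0.35207 = 48.8990023 ≈ 48.90.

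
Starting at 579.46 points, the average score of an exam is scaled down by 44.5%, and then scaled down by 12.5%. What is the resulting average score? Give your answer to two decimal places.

281.40 points

After the 44.5% decrease: 579.46 × 0.555 = 321.6003.
After the 12.5% decrease: 321.6003 × 0.875 = 281.4002625 ≈ 281.40.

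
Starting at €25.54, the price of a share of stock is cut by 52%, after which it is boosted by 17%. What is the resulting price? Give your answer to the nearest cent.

Each change multiplies by a factor: 0.48 × 1.17 = 0.5616.
€25.54 × 0.5616 = €14.343264 ≈ €14.34.

€14.34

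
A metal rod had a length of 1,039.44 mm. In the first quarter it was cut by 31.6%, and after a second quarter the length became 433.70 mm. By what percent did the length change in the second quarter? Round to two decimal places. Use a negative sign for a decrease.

After the first quarter: 1,039.44 × 0.684 = 710.97696.
Second-quarter multiplier: 433.70 ÷ 710.97696 ≈ 0.610006.
That is a change of -39.00%.

-39.00%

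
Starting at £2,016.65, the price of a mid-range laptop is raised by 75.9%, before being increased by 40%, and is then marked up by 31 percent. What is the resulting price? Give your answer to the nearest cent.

£6,505.72

After the 75.9% increase: £2,016.65 × 1.759 = £3547.28735.
After the 40% increase: £3547.28735 × 1.4 = £4966.20229.
31% increase: £4966.20229 × 1.31 = £6505.7249999 ≈ £6,505.72.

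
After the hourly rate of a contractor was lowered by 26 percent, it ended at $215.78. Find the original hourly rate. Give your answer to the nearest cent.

$291.59

The overall multiplier applied was 0.74.
So the original hourly rate was $215.78 ÷ 0.74 ≈ $291.59.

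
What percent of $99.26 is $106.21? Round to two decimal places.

107.00%

$106.21 ÷ $99.26 ≈ 107.00%.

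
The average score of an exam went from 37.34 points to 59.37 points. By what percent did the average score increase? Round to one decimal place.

59.0%

Change: 59.37 − 37.34 = 22.03.
Relative to the original: 22.03 ÷ 37.34 ≈ 59.0%.
So the average score increased by 59.0%.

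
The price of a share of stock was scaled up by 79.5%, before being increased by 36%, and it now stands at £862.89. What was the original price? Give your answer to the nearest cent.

£353.47

The overall multiplier applied was 1.795 × 1.36 = 2.4412.
So the original price was £862.89 ÷ 2.4412 ≈ £353.47.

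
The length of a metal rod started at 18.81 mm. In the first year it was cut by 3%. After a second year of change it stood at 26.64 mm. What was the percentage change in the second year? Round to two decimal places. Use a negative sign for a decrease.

46.01%

After the first year: 18.81 × 0.97 = 18.2457.
Second-year multiplier: 26.64 ÷ 18.2457 ≈ 1.46007.
That is a change of 46.01%.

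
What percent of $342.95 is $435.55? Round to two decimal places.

127.00%

$435.55 ÷ $342.95 ≈ 127.00%.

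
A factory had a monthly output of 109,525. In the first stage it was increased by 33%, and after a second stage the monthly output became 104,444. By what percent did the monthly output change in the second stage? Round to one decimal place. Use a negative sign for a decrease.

-28.3%

After the first stage: 109,525 × 1.33 = 145668.25.
Second-stage multiplier: 104,444 ÷ 145668.25 ≈ 0.717.
That is a change of -28.3%.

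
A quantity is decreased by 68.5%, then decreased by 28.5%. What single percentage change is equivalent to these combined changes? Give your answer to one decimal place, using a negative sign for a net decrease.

-77.5%

A 68.5% decrease multiplies by 0.315.
Then a 28.5% decrease: 0.315 × 0.715 = 0.225225.
Overall factor 0.225225, i.e. -77.5%.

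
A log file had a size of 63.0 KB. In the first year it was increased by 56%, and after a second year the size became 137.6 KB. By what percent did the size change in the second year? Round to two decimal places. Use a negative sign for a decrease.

40.01%

After the first year: 63.0 × 1.56 = 98.28.
Second-year multiplier: 137.6 ÷ 98.28 ≈ 1.400081.
That is a change of 40.01%.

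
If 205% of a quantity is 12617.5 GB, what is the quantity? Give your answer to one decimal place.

12617.5 GB ÷ 2.05 ≈ 6154.9 GB.

6154.9 GB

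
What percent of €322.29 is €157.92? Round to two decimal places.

49.00%

€157.92 ÷ €322.29 ≈ 49.00%.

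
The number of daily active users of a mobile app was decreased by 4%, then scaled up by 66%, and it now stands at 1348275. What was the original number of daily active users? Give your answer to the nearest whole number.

The overall multiplier applied was 0.96 × 1.66 = 1.5936.
So the original number of daily active users was 1348275 ÷ 1.5936 ≈ 846056.

846056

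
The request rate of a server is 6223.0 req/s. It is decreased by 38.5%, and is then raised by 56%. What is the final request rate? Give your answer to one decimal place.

38.5% decrease: 6223.0 × 0.615 = 3827.145.
Apply the 56% increase: 3827.145 × 1.56 = 5970.3462 ≈ 5970.3.

5970.3 req/s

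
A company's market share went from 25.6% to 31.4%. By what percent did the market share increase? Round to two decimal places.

The change is 31.4 − 25.6 = 5.8 percentage points.
Relative to the original 25.6%, that is 5.8 ÷ 25.6 ≈ 22.66%.
So the market share rose by 22.66%.

22.66%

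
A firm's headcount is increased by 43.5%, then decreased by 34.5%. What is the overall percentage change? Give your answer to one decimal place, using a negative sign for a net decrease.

-6.0%

The combined multiplier is 1.435 × 0.655 = 0.939925.
That corresponds to a decrease of 6.0%.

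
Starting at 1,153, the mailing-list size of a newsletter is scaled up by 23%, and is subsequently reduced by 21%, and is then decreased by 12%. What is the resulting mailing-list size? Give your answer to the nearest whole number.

986

After the 23% increase: 1,153 × 1.23 = 1418.19.
Apply the 21% decrease: 1418.19 × 0.79 = 1120.3701.
After the 12% decrease: 1120.3701 × 0.88 = 985.925688 ≈ 986.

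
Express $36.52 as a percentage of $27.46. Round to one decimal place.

133.0%

$36.52 ÷ $27.46 ≈ 133.0%.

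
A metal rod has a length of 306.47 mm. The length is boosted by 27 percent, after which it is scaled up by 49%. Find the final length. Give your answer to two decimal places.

579.93 mm

Each change multiplies by a factor: 1.27 × 1.49 = 1.8923.
306.47 × 1.8923 = 579.933181 ≈ 579.93.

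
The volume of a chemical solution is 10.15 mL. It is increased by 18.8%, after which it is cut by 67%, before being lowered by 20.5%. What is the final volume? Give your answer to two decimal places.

Each change multiplies by a factor: 1.188 × 0.33 × 0.795 = 0.3116718.
10.15 × 0.3116718 = 3.16346877 ≈ 3.16.

3.16 mL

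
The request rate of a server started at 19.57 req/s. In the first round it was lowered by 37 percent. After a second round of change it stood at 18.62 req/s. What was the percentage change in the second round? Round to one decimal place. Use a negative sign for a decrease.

51.0%

After the first round: 19.57 × 0.63 = 12.3291.
Second-round multiplier: 18.62 ÷ 12.3291 ≈ 1.51025.
That is a change of 51.0%.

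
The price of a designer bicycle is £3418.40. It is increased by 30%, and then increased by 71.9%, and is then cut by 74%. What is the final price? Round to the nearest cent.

After the 30% increase: £3418.40 × 1.3 = £4443.92.
71.9% increase: £4443.92 × 1.719 = £7639.09848.
74% decrease: £7639.09848 × 0.26 = £1986.1656048 ≈ £1986.17.

£1986.17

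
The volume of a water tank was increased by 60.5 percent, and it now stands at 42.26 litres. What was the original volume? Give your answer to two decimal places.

The overall multiplier applied was 1.605.
So the original volume was 42.26 ÷ 1.605 ≈ 26.33 litres.

26.33 litres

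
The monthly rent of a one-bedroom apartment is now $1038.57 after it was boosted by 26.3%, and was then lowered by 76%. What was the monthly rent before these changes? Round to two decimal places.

$3426.27

Undoing the 76% decrease: $1038.57 ÷ 0.24 = $4327.375.
Undoing the 26.3% increase: $4327.375 ÷ 1.263 ≈ $3426.27.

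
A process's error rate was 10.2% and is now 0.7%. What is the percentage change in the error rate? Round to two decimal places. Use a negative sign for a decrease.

-93.14%

The change is 0.7 − 10.2 = -9.5 percentage points.
Relative to the original 10.2%, that is -9.5 ÷ 10.2 ≈ -93.14%.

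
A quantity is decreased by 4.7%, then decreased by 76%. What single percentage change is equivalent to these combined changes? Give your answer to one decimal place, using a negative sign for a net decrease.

A 4.7% decrease multiplies by 0.953.
Then a 76% decrease: 0.953 × 0.24 = 0.22872.
Overall factor 0.22872, i.e. -77.1%.

-77.1%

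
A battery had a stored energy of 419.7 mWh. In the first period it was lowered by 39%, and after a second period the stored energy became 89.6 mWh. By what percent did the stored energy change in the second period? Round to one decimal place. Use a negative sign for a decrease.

After the first period: 419.7 × 0.61 = 256.017.
Second-period multiplier: 89.6 ÷ 256.017 ≈ 0.34998.
That is a change of -65.0%.

-65.0%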